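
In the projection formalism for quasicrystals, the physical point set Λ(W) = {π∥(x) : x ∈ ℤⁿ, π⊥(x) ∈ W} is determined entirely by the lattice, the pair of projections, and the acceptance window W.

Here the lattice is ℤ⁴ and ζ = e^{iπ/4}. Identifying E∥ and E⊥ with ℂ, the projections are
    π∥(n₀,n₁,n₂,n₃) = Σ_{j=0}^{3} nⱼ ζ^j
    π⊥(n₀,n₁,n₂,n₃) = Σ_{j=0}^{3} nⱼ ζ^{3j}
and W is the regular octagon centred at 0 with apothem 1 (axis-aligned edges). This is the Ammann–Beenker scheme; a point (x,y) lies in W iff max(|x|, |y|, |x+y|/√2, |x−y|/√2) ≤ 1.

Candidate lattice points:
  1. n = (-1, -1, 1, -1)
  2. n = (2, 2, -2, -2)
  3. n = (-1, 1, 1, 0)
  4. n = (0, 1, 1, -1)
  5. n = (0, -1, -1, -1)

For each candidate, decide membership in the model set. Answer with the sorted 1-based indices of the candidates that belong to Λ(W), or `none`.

5

Internal map: ζ^{3j} for j=0..3 gives (1,0), (−√2/2,√2/2), (0,−1), (√2/2,√2/2).
candidate 1: n = (-1, -1, 1, -1) → π⊥ ≈ (-1.0000, -2.4142); max(|x|,|y|,|x±y|/√2) = 2.4142 > 1 ⇒ ∉ W
candidate 2: n = (2, 2, -2, -2) → π⊥ ≈ (-0.8284, +2.0000); max(|x|,|y|,|x±y|/√2) = 2.0000 > 1 ⇒ ∉ W
candidate 3: n = (-1, 1, 1, 0) → π⊥ ≈ (-1.7071, -0.2929); max(|x|,|y|,|x±y|/√2) = 1.7071 > 1 ⇒ ∉ W
candidate 4: n = (0, 1, 1, -1) → π⊥ ≈ (-1.4142, -1.0000); max(|x|,|y|,|x±y|/√2) = 1.7071 > 1 ⇒ ∉ W
candidate 5: n = (0, -1, -1, -1) → π⊥ ≈ (+0.0000, -0.4142); max(|x|,|y|,|x±y|/√2) = 0.4142 ≤ 1 ⇒ ∈ W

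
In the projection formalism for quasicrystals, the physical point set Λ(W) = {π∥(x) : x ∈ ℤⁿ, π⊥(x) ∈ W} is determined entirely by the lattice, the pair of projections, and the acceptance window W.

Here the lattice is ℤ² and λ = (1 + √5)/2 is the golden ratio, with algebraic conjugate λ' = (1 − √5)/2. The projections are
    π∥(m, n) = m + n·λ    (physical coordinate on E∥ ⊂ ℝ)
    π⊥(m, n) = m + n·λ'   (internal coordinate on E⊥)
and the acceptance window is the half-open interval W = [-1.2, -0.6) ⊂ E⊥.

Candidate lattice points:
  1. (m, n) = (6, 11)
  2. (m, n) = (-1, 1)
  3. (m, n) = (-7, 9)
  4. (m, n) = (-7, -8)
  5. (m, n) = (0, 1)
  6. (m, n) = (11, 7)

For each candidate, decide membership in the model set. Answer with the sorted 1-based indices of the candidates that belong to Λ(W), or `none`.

1, 5

λ' = (1−√5)/2 ≈ -0.6180.
candidate 1: (m,n)=(6,11) → π∥ = 6+11·λ ≈ 23.7984, π⊥ = 6+11·λ' ≈ -0.7984 ∈ [-1.2, -0.6) ⇒ IN Λ
candidate 2: (m,n)=(-1,1) → π∥ = -1+1·λ ≈ 0.6180, π⊥ = -1+1·λ' ≈ -1.6180 ∉ [-1.2, -0.6) ⇒ out
candidate 3: (m,n)=(-7,9) → π∥ = -7+9·λ ≈ 7.5623, π⊥ = -7+9·λ' ≈ -12.5623 ∉ [-1.2, -0.6) ⇒ out
candidate 4: (m,n)=(-7,-8) → π∥ = -7-8·λ ≈ -19.9443, π⊥ = -7-8·λ' ≈ -2.0557 ∉ [-1.2, -0.6) ⇒ out
candidate 5: (m,n)=(0,1) → π∥ = 0+1·λ ≈ 1.6180, π⊥ = 0+1·λ' ≈ -0.6180 ∈ [-1.2, -0.6) ⇒ IN Λ
candidate 6: (m,n)=(11,7) → π∥ = 11+7·λ ≈ 22.3262, π⊥ = 11+7·λ' ≈ 6.6738 ∉ [-1.2, -0.6) ⇒ out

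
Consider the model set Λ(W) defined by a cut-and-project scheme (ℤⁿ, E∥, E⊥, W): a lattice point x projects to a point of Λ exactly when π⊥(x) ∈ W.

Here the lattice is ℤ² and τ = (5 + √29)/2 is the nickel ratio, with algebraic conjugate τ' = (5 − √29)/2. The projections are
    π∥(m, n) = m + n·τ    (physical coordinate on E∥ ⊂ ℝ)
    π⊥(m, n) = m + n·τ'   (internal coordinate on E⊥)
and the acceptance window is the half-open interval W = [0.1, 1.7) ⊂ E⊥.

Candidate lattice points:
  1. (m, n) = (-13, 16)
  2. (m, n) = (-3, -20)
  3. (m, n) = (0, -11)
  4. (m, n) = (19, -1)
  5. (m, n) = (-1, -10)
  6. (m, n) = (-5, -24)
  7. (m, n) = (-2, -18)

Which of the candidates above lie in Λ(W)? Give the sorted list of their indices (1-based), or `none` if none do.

2, 5, 7

Numerically τ ≈ 5.1926 and τ' = −1/τ ≈ -0.1926.
#1 (-13,16): internal coord -13 + (16)·τ' = -16.0813; -16.0813 ∉ [0.1, 1.7) → out
#2 (-3,-20): internal coord -3 + (-20)·τ' = +0.8516; +0.8516 ∈ [0.1, 1.7) → IN Λ
#3 (0,-11): internal coord 0 + (-11)·τ' = +2.1184; +2.1184 ∉ [0.1, 1.7) → out
#4 (19,-1): internal coord 19 + (-1)·τ' = +19.1926; +19.1926 ∉ [0.1, 1.7) → out
#5 (-1,-10): internal coord -1 + (-10)·τ' = +0.9258; +0.9258 ∈ [0.1, 1.7) → IN Λ
#6 (-5,-24): internal coord -5 + (-24)·τ' = -0.3780; -0.3780 ∉ [0.1, 1.7) → out
#7 (-2,-18): internal coord -2 + (-18)·τ' = +1.4665; +1.4665 ∈ [0.1, 1.7) → IN Λ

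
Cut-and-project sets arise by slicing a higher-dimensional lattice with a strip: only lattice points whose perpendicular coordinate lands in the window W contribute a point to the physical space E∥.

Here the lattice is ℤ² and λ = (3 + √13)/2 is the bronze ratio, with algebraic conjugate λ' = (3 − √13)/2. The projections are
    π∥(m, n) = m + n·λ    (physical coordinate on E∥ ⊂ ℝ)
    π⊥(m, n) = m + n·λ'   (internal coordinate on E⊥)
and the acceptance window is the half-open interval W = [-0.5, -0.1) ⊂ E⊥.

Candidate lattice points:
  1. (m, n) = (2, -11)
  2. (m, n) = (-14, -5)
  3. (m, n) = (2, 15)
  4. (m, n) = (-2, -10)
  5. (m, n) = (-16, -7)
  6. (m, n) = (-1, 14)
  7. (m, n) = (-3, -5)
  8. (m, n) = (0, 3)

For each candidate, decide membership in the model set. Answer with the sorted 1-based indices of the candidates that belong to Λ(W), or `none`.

none

Compute λ' = (3−√13)/2 = -0.302776, so π⊥(m,n) = m -0.302776·n.
#1 (2,-11): internal coord 2 + (-11)·λ' = +5.330532; +5.330532 ∉ [-0.5, -0.1) → out
#2 (-14,-5): internal coord -14 + (-5)·λ' = -12.486122; -12.486122 ∉ [-0.5, -0.1) → out
#3 (2,15): internal coord 2 + (15)·λ' = -2.541635; -2.541635 ∉ [-0.5, -0.1) → out
#4 (-2,-10): internal coord -2 + (-10)·λ' = +1.027756; +1.027756 ∉ [-0.5, -0.1) → out
#5 (-16,-7): internal coord -16 + (-7)·λ' = -13.880571; -13.880571 ∉ [-0.5, -0.1) → out
#6 (-1,14): internal coord -1 + (14)·λ' = -5.238859; -5.238859 ∉ [-0.5, -0.1) → out
#7 (-3,-5): internal coord -3 + (-5)·λ' = -1.486122; -1.486122 ∉ [-0.5, -0.1) → out
#8 (0,3): internal coord 0 + (3)·λ' = -0.908327; -0.908327 ∉ [-0.5, -0.1) → out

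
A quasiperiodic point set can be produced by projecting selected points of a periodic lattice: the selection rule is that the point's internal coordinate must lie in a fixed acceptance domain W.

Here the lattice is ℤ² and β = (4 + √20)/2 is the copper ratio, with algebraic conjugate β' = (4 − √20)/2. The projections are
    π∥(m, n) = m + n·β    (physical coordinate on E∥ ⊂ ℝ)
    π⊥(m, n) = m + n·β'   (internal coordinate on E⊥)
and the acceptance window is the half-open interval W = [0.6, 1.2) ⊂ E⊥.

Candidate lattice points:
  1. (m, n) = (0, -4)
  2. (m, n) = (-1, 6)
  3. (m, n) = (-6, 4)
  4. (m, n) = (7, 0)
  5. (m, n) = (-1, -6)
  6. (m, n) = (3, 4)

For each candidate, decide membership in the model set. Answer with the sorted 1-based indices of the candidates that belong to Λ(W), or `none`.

1

Numerically β ≈ 4.2361 and β' = −1/β ≈ -0.2361.
#1 (0,-4): internal coord 0 + (-4)·β' = +0.9443; +0.9443 ∈ [0.6, 1.2) → IN Λ
#2 (-1,6): internal coord -1 + (6)·β' = -2.4164; -2.4164 ∉ [0.6, 1.2) → out
#3 (-6,4): internal coord -6 + (4)·β' = -6.9443; -6.9443 ∉ [0.6, 1.2) → out
#4 (7,0): internal coord 7 + (0)·β' = +7.0000; +7.0000 ∉ [0.6, 1.2) → out
#5 (-1,-6): internal coord -1 + (-6)·β' = +0.4164; +0.4164 ∉ [0.6, 1.2) → out
#6 (3,4): internal coord 3 + (4)·β' = +2.0557; +2.0557 ∉ [0.6, 1.2) → out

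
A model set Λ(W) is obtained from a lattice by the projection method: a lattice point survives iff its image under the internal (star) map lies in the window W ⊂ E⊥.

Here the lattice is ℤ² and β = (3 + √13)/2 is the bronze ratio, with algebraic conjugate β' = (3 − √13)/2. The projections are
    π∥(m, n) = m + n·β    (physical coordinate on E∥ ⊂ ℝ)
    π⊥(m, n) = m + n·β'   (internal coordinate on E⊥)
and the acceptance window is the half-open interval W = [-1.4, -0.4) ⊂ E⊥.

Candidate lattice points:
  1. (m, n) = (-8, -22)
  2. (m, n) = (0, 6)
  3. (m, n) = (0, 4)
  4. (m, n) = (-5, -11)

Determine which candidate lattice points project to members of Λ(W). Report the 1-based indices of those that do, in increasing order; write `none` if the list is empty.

Compute β' = (3−√13)/2 = -0.302776, so π⊥(m,n) = m -0.302776·n.
[1] lift (-8,-22): star map gives -1.338936; window check -1.4 ≤ -1.338936 < -0.4 is true → IN Λ
[2] lift (0,6): star map gives -1.816654; window check -1.4 ≤ -1.816654 < -0.4 is false → out
[3] lift (0,4): star map gives -1.211103; window check -1.4 ≤ -1.211103 < -0.4 is true → IN Λ
[4] lift (-5,-11): star map gives -1.669468; window check -1.4 ≤ -1.669468 < -0.4 is false → out

1, 3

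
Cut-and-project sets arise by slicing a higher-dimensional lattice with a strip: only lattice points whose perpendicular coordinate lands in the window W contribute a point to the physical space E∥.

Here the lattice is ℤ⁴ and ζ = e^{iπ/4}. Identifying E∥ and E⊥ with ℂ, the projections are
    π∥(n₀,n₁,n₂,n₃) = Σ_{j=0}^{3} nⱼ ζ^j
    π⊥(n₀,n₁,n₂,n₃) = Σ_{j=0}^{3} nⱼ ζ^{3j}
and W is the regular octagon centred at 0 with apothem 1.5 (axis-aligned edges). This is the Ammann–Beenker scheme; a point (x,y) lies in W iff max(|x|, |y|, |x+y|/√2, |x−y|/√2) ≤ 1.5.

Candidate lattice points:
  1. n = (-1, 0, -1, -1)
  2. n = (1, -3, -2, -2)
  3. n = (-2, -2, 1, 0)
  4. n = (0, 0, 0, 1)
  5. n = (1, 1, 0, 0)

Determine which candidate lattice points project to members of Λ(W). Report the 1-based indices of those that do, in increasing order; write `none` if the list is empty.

4, 5

Internal map: ζ^{3j} for j=0..3 gives (1,0), (−√2/2,√2/2), (0,−1), (√2/2,√2/2).
#1 (-1, 0, -1, -1): internal (-1.7071, 0.2929); octagon support 1.7071 vs apothem 1.5 → ∉ W
#2 (1, -3, -2, -2): internal (1.7071, -1.5355); octagon support 2.2929 vs apothem 1.5 → ∉ W
#3 (-2, -2, 1, 0): internal (-0.5858, -2.4142); octagon support 2.4142 vs apothem 1.5 → ∉ W
#4 (0, 0, 0, 1): internal (0.7071, 0.7071); octagon support 1.0000 vs apothem 1.5 → ∈ W
#5 (1, 1, 0, 0): internal (0.2929, 0.7071); octagon support 0.7071 vs apothem 1.5 → ∈ W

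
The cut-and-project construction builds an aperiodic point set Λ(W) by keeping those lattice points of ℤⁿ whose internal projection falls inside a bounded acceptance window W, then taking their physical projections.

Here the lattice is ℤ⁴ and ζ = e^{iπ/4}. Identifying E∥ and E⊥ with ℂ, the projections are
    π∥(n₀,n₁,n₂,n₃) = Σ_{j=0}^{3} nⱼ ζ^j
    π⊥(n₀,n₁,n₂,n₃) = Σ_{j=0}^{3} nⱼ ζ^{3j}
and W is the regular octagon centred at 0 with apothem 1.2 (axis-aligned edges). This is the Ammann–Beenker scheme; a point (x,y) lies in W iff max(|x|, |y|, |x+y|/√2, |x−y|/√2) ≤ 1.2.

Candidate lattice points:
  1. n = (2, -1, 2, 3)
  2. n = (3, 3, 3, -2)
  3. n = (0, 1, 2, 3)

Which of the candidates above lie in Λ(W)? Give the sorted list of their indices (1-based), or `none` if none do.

none

π⊥(n) = n₀ + n₁ζ³ + n₂ζ⁶ + n₃ζ⁹ where ζ = e^{iπ/4}.
#1 (2, -1, 2, 3): internal (4.8284, -0.5858); octagon support 4.8284 vs apothem 1.2 → ∉ W
#2 (3, 3, 3, -2): internal (-0.5355, -2.2929); octagon support 2.2929 vs apothem 1.2 → ∉ W
#3 (0, 1, 2, 3): internal (1.4142, 0.8284); octagon support 1.5858 vs apothem 1.2 → ∉ W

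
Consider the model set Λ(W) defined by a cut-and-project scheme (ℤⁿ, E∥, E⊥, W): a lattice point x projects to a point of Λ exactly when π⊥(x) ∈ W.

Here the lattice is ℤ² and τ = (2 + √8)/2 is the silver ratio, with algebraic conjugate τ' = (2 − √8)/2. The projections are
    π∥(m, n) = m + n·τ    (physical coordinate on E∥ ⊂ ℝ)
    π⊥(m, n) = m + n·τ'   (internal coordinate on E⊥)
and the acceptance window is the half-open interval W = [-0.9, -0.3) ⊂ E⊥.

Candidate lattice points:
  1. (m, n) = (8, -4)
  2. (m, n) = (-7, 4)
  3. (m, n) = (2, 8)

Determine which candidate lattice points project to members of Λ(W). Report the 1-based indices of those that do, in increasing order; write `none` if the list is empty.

τ' = (2−√8)/2 ≈ -0.4142.
candidate 1: (m,n)=(8,-4) → π∥ = 8-4·τ ≈ -1.6569, π⊥ = 8-4·τ' ≈ 9.6569 ∉ [-0.9, -0.3) ⇒ out
candidate 2: (m,n)=(-7,4) → π∥ = -7+4·τ ≈ 2.6569, π⊥ = -7+4·τ' ≈ -8.6569 ∉ [-0.9, -0.3) ⇒ out
candidate 3: (m,n)=(2,8) → π∥ = 2+8·τ ≈ 21.3137, π⊥ = 2+8·τ' ≈ -1.3137 ∉ [-0.9, -0.3) ⇒ out

none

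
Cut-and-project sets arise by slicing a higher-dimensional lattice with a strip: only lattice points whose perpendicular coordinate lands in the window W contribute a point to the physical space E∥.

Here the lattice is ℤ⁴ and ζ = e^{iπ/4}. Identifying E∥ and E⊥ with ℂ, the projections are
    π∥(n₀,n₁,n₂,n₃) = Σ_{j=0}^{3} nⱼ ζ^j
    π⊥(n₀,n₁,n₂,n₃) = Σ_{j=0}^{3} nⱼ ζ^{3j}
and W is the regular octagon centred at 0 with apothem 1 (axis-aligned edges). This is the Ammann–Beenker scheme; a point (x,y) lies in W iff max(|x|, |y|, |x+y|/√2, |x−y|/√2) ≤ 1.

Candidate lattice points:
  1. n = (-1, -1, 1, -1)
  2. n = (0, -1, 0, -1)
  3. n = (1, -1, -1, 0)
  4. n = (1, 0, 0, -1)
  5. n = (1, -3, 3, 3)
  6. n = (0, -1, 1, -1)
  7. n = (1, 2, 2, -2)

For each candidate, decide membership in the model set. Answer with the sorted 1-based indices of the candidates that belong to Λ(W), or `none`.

4

With ζ = e^{iπ/4} the internal vectors are ζ^0,ζ^3,ζ^6,ζ^9.
candidate 1: n = (-1, -1, 1, -1) → π⊥ ≈ (-1.0000, -2.4142); max(|x|,|y|,|x±y|/√2) = 2.4142 > 1 ⇒ ∉ W
candidate 2: n = (0, -1, 0, -1) → π⊥ ≈ (+0.0000, -1.4142); max(|x|,|y|,|x±y|/√2) = 1.4142 > 1 ⇒ ∉ W
candidate 3: n = (1, -1, -1, 0) → π⊥ ≈ (+1.7071, +0.2929); max(|x|,|y|,|x±y|/√2) = 1.7071 > 1 ⇒ ∉ W
candidate 4: n = (1, 0, 0, -1) → π⊥ ≈ (+0.2929, -0.7071); max(|x|,|y|,|x±y|/√2) = 0.7071 ≤ 1 ⇒ ∈ W
candidate 5: n = (1, -3, 3, 3) → π⊥ ≈ (+5.2426, -3.0000); max(|x|,|y|,|x±y|/√2) = 5.8284 > 1 ⇒ ∉ W
candidate 6: n = (0, -1, 1, -1) → π⊥ ≈ (+0.0000, -2.4142); max(|x|,|y|,|x±y|/√2) = 2.4142 > 1 ⇒ ∉ W
candidate 7: n = (1, 2, 2, -2) → π⊥ ≈ (-1.8284, -2.0000); max(|x|,|y|,|x±y|/√2) = 2.7071 > 1 ⇒ ∉ W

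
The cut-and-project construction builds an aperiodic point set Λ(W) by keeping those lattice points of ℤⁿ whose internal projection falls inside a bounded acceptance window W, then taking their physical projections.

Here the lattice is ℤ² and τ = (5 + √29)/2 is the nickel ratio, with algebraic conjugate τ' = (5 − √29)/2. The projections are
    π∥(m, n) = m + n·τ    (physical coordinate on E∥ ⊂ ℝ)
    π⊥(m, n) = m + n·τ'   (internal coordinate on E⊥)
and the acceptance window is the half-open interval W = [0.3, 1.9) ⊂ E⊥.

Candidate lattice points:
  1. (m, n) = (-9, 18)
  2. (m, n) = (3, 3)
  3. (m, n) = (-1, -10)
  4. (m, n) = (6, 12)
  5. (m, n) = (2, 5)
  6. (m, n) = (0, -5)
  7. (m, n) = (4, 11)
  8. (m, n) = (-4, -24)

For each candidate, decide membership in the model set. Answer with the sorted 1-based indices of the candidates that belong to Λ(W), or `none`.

3, 5, 6, 7, 8

Numerically τ ≈ 5.192582 and τ' = −1/τ ≈ -0.192582.
candidate 1: (m,n)=(-9,18) → π∥ = -9+18·τ ≈ 84.466483, π⊥ = -9+18·τ' ≈ -12.466483 ∉ [0.3, 1.9) ⇒ out
candidate 2: (m,n)=(3,3) → π∥ = 3+3·τ ≈ 18.577747, π⊥ = 3+3·τ' ≈ 2.422253 ∉ [0.3, 1.9) ⇒ out
candidate 3: (m,n)=(-1,-10) → π∥ = -1-10·τ ≈ -52.925824, π⊥ = -1-10·τ' ≈ 0.925824 ∈ [0.3, 1.9) ⇒ IN Λ
candidate 4: (m,n)=(6,12) → π∥ = 6+12·τ ≈ 68.310989, π⊥ = 6+12·τ' ≈ 3.689011 ∉ [0.3, 1.9) ⇒ out
candidate 5: (m,n)=(2,5) → π∥ = 2+5·τ ≈ 27.962912, π⊥ = 2+5·τ' ≈ 1.037088 ∈ [0.3, 1.9) ⇒ IN Λ
candidate 6: (m,n)=(0,-5) → π∥ = 0-5·τ ≈ -25.962912, π⊥ = 0-5·τ' ≈ 0.962912 ∈ [0.3, 1.9) ⇒ IN Λ
candidate 7: (m,n)=(4,11) → π∥ = 4+11·τ ≈ 61.118406, π⊥ = 4+11·τ' ≈ 1.881594 ∈ [0.3, 1.9) ⇒ IN Λ
candidate 8: (m,n)=(-4,-24) → π∥ = -4-24·τ ≈ -128.621978, π⊥ = -4-24·τ' ≈ 0.621978 ∈ [0.3, 1.9) ⇒ IN Λ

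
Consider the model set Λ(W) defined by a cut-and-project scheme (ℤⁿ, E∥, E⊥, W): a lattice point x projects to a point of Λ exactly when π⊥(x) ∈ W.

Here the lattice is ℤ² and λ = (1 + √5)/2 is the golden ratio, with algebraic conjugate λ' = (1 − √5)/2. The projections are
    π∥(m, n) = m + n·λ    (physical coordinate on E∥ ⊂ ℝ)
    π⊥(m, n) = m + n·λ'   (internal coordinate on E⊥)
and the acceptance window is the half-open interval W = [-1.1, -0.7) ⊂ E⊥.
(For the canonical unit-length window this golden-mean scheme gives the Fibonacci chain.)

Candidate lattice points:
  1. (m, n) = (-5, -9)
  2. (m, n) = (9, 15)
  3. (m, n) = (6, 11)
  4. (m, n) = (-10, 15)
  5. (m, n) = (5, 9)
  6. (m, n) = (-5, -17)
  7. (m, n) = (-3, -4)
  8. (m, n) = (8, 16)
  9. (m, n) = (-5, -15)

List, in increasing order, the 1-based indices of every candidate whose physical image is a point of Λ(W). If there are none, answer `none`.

3

Compute λ' = (1−√5)/2 = -0.6180, so π⊥(m,n) = m -0.6180·n.
[1] lift (-5,-9): star map gives 0.5623; window check -1.1 ≤ 0.5623 < -0.7 is false → out
[2] lift (9,15): star map gives -0.2705; window check -1.1 ≤ -0.2705 < -0.7 is false → out
[3] lift (6,11): star map gives -0.7984; window check -1.1 ≤ -0.7984 < -0.7 is true → IN Λ
[4] lift (-10,15): star map gives -19.2705; window check -1.1 ≤ -19.2705 < -0.7 is false → out
[5] lift (5,9): star map gives -0.5623; window check -1.1 ≤ -0.5623 < -0.7 is false → out
[6] lift (-5,-17): star map gives 5.5066; window check -1.1 ≤ 5.5066 < -0.7 is false → out
[7] lift (-3,-4): star map gives -0.5279; window check -1.1 ≤ -0.5279 < -0.7 is false → out
[8] lift (8,16): star map gives -1.8885; window check -1.1 ≤ -1.8885 < -0.7 is false → out
[9] lift (-5,-15): star map gives 4.2705; window check -1.1 ≤ 4.2705 < -0.7 is false → out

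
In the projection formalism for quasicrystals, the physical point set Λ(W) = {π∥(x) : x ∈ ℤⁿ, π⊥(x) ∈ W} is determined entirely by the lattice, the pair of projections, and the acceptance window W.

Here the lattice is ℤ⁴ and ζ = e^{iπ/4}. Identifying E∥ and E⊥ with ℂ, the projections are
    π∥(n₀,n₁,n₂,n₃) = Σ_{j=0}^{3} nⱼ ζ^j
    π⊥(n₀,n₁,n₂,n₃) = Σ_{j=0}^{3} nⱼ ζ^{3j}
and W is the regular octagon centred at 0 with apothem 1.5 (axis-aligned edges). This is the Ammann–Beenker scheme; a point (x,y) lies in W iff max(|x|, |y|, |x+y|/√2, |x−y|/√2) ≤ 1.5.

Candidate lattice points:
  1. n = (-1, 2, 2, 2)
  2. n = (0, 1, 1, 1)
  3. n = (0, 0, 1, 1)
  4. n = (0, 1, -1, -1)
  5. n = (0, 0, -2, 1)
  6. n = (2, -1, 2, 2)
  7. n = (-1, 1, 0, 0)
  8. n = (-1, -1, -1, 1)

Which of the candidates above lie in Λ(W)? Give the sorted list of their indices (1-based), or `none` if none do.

1, 2, 3, 8

With ζ = e^{iπ/4} the internal vectors are ζ^0,ζ^3,ζ^6,ζ^9.
candidate 1: n = (-1, 2, 2, 2) → π⊥ ≈ (-1.00000, +0.82843); max(|x|,|y|,|x±y|/√2) = 1.29289 ≤ 1.5 ⇒ ∈ W
candidate 2: n = (0, 1, 1, 1) → π⊥ ≈ (+0.00000, +0.41421); max(|x|,|y|,|x±y|/√2) = 0.41421 ≤ 1.5 ⇒ ∈ W
candidate 3: n = (0, 0, 1, 1) → π⊥ ≈ (+0.70711, -0.29289); max(|x|,|y|,|x±y|/√2) = 0.70711 ≤ 1.5 ⇒ ∈ W
candidate 4: n = (0, 1, -1, -1) → π⊥ ≈ (-1.41421, +1.00000); max(|x|,|y|,|x±y|/√2) = 1.70711 > 1.5 ⇒ ∉ W
candidate 5: n = (0, 0, -2, 1) → π⊥ ≈ (+0.70711, +2.70711); max(|x|,|y|,|x±y|/√2) = 2.70711 > 1.5 ⇒ ∉ W
candidate 6: n = (2, -1, 2, 2) → π⊥ ≈ (+4.12132, -1.29289); max(|x|,|y|,|x±y|/√2) = 4.12132 > 1.5 ⇒ ∉ W
candidate 7: n = (-1, 1, 0, 0) → π⊥ ≈ (-1.70711, +0.70711); max(|x|,|y|,|x±y|/√2) = 1.70711 > 1.5 ⇒ ∉ W
candidate 8: n = (-1, -1, -1, 1) → π⊥ ≈ (+0.41421, +1.00000); max(|x|,|y|,|x±y|/√2) = 1.00000 ≤ 1.5 ⇒ ∈ W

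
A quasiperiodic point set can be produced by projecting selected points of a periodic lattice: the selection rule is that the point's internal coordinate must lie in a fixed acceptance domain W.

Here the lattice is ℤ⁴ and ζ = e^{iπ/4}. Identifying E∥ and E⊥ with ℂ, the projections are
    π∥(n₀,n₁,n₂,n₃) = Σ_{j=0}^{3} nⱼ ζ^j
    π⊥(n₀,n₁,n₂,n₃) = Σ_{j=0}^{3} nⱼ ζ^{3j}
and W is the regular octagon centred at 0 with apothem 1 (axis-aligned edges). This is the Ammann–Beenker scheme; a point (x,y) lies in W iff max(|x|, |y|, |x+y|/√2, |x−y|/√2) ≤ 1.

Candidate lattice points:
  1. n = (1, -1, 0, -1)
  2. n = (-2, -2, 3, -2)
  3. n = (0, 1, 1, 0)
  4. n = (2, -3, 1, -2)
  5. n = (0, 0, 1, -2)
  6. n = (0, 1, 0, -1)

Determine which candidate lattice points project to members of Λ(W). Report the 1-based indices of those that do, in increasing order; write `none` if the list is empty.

π⊥(n) = n₀ + n₁ζ³ + n₂ζ⁶ + n₃ζ⁹ where ζ = e^{iπ/4}.
#1 (1, -1, 0, -1): internal (1.0000, -1.4142); octagon support 1.7071 vs apothem 1 → ∉ W
#2 (-2, -2, 3, -2): internal (-2.0000, -5.8284); octagon support 5.8284 vs apothem 1 → ∉ W
#3 (0, 1, 1, 0): internal (-0.7071, -0.2929); octagon support 0.7071 vs apothem 1 → ∈ W
#4 (2, -3, 1, -2): internal (2.7071, -4.5355); octagon support 5.1213 vs apothem 1 → ∉ W
#5 (0, 0, 1, -2): internal (-1.4142, -2.4142); octagon support 2.7071 vs apothem 1 → ∉ W
#6 (0, 1, 0, -1): internal (-1.4142, 0.0000); octagon support 1.4142 vs apothem 1 → ∉ W

3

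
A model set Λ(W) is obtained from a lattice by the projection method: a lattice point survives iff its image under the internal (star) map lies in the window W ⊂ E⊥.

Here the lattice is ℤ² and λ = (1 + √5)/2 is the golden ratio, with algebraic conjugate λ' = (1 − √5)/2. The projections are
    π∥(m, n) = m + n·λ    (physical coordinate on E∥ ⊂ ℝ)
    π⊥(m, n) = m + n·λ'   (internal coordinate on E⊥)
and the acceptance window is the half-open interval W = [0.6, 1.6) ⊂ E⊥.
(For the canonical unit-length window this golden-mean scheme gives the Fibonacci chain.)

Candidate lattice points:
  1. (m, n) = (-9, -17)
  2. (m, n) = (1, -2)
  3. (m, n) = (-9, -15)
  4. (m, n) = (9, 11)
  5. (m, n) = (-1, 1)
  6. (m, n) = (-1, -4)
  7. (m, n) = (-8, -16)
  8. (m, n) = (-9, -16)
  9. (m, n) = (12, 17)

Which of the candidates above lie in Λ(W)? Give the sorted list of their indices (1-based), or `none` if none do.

Numerically λ ≈ 1.61803 and λ' = −1/λ ≈ -0.61803.
[1] lift (-9,-17): star map gives 1.50658; window check 0.6 ≤ 1.50658 < 1.6 is true → IN Λ
[2] lift (1,-2): star map gives 2.23607; window check 0.6 ≤ 2.23607 < 1.6 is false → out
[3] lift (-9,-15): star map gives 0.27051; window check 0.6 ≤ 0.27051 < 1.6 is false → out
[4] lift (9,11): star map gives 2.20163; window check 0.6 ≤ 2.20163 < 1.6 is false → out
[5] lift (-1,1): star map gives -1.61803; window check 0.6 ≤ -1.61803 < 1.6 is false → out
[6] lift (-1,-4): star map gives 1.47214; window check 0.6 ≤ 1.47214 < 1.6 is true → IN Λ
[7] lift (-8,-16): star map gives 1.88854; window check 0.6 ≤ 1.88854 < 1.6 is false → out
[8] lift (-9,-16): star map gives 0.88854; window check 0.6 ≤ 0.88854 < 1.6 is true → IN Λ
[9] lift (12,17): star map gives 1.49342; window check 0.6 ≤ 1.49342 < 1.6 is true → IN Λ

1, 6, 8, 9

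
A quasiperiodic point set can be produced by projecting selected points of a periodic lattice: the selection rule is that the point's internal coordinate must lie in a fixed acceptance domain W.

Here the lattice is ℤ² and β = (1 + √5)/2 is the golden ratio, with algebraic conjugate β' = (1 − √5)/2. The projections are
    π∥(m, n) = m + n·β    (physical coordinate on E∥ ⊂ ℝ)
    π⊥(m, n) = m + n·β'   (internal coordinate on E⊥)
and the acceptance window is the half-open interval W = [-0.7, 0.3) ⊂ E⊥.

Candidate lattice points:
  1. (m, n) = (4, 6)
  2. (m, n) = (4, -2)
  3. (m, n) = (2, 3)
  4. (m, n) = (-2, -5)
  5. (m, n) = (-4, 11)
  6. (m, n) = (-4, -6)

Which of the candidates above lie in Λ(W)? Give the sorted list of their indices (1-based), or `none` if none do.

1, 3, 6

Compute β' = (1−√5)/2 = -0.6180, so π⊥(m,n) = m -0.6180·n.
#1 (4,6): internal coord 4 + (6)·β' = +0.2918; +0.2918 ∈ [-0.7, 0.3) → IN Λ
#2 (4,-2): internal coord 4 + (-2)·β' = +5.2361; +5.2361 ∉ [-0.7, 0.3) → out
#3 (2,3): internal coord 2 + (3)·β' = +0.1459; +0.1459 ∈ [-0.7, 0.3) → IN Λ
#4 (-2,-5): internal coord -2 + (-5)·β' = +1.0902; +1.0902 ∉ [-0.7, 0.3) → out
#5 (-4,11): internal coord -4 + (11)·β' = -10.7984; -10.7984 ∉ [-0.7, 0.3) → out
#6 (-4,-6): internal coord -4 + (-6)·β' = -0.2918; -0.2918 ∈ [-0.7, 0.3) → IN Λ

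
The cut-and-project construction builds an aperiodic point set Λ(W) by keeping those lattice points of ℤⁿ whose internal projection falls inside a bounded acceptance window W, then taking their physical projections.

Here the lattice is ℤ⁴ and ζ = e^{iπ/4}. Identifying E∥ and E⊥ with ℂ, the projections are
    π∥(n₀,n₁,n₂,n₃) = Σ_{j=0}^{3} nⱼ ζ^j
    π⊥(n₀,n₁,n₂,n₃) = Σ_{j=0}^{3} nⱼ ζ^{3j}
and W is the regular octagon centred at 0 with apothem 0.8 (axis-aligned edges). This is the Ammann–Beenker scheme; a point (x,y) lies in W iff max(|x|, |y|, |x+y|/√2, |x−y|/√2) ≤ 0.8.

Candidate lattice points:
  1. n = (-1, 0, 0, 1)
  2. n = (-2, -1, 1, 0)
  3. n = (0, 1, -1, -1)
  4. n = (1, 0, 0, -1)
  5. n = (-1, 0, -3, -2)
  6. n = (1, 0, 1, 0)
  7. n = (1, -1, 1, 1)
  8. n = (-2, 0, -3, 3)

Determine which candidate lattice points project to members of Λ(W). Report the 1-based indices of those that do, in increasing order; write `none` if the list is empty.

1, 4

With ζ = e^{iπ/4} the internal vectors are ζ^0,ζ^3,ζ^6,ζ^9.
#1 (-1, 0, 0, 1): internal (-0.292893, 0.707107); octagon support 0.707107 vs apothem 0.8 → ∈ W
#2 (-2, -1, 1, 0): internal (-1.292893, -1.707107); octagon support 2.121320 vs apothem 0.8 → ∉ W
#3 (0, 1, -1, -1): internal (-1.414214, 1.000000); octagon support 1.707107 vs apothem 0.8 → ∉ W
#4 (1, 0, 0, -1): internal (0.292893, -0.707107); octagon support 0.707107 vs apothem 0.8 → ∈ W
#5 (-1, 0, -3, -2): internal (-2.414214, 1.585786); octagon support 2.828427 vs apothem 0.8 → ∉ W
#6 (1, 0, 1, 0): internal (1.000000, -1.000000); octagon support 1.414214 vs apothem 0.8 → ∉ W
#7 (1, -1, 1, 1): internal (2.414214, -1.000000); octagon support 2.414214 vs apothem 0.8 → ∉ W
#8 (-2, 0, -3, 3): internal (0.121320, 5.121320); octagon support 5.121320 vs apothem 0.8 → ∉ W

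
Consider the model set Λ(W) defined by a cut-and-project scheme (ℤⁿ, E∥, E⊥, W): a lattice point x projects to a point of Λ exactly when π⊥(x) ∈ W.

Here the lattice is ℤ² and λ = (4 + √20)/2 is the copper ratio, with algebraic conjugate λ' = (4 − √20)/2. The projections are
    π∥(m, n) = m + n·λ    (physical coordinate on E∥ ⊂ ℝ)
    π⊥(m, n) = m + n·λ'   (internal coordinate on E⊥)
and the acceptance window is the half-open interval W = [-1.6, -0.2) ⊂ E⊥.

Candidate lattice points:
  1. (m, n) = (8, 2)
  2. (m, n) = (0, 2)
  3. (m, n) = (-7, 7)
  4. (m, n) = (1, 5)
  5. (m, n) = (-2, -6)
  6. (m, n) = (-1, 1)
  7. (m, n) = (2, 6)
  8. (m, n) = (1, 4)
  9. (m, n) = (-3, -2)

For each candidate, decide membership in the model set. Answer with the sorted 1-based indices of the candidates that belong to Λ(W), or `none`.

2, 5, 6

λ' = (4−√20)/2 ≈ -0.2361.
#1 (8,2): internal coord 8 + (2)·λ' = +7.5279; +7.5279 ∉ [-1.6, -0.2) → out
#2 (0,2): internal coord 0 + (2)·λ' = -0.4721; -0.4721 ∈ [-1.6, -0.2) → IN Λ
#3 (-7,7): internal coord -7 + (7)·λ' = -8.6525; -8.6525 ∉ [-1.6, -0.2) → out
#4 (1,5): internal coord 1 + (5)·λ' = -0.1803; -0.1803 ∉ [-1.6, -0.2) → out
#5 (-2,-6): internal coord -2 + (-6)·λ' = -0.5836; -0.5836 ∈ [-1.6, -0.2) → IN Λ
#6 (-1,1): internal coord -1 + (1)·λ' = -1.2361; -1.2361 ∈ [-1.6, -0.2) → IN Λ
#7 (2,6): internal coord 2 + (6)·λ' = +0.5836; +0.5836 ∉ [-1.6, -0.2) → out
#8 (1,4): internal coord 1 + (4)·λ' = +0.0557; +0.0557 ∉ [-1.6, -0.2) → out
#9 (-3,-2): internal coord -3 + (-2)·λ' = -2.5279; -2.5279 ∉ [-1.6, -0.2) → out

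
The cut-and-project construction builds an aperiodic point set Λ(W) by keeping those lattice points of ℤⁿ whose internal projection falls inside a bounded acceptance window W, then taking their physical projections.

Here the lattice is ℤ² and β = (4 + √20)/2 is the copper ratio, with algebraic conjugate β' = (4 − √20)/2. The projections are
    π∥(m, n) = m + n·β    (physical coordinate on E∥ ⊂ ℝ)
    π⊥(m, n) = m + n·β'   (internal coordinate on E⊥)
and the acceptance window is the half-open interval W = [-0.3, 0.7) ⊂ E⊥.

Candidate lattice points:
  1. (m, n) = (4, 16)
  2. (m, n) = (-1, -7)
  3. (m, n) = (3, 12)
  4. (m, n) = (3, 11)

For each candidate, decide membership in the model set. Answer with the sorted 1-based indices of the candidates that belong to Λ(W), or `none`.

1, 2, 3, 4

β' = (4−√20)/2 ≈ -0.236068.
candidate 1: (m,n)=(4,16) → π∥ = 4+16·β ≈ 71.777088, π⊥ = 4+16·β' ≈ 0.222912 ∈ [-0.3, 0.7) ⇒ IN Λ
candidate 2: (m,n)=(-1,-7) → π∥ = -1-7·β ≈ -30.652476, π⊥ = -1-7·β' ≈ 0.652476 ∈ [-0.3, 0.7) ⇒ IN Λ
candidate 3: (m,n)=(3,12) → π∥ = 3+12·β ≈ 53.832816, π⊥ = 3+12·β' ≈ 0.167184 ∈ [-0.3, 0.7) ⇒ IN Λ
candidate 4: (m,n)=(3,11) → π∥ = 3+11·β ≈ 49.596748, π⊥ = 3+11·β' ≈ 0.403252 ∈ [-0.3, 0.7) ⇒ IN Λ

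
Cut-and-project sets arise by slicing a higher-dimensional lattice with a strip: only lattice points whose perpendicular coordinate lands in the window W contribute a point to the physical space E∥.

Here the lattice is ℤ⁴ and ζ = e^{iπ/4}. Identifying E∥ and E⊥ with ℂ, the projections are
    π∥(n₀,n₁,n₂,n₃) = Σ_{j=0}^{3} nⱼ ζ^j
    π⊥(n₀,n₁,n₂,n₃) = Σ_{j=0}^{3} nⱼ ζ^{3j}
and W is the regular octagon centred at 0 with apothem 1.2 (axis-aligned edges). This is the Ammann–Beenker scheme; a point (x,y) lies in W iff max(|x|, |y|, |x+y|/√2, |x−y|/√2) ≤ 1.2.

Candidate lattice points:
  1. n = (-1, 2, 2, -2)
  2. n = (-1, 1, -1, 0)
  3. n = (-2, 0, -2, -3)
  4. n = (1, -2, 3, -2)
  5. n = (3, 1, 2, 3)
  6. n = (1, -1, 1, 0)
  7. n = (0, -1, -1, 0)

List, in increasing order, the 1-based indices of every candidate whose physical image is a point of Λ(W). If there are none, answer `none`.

7

π⊥(n) = n₀ + n₁ζ³ + n₂ζ⁶ + n₃ζ⁹ where ζ = e^{iπ/4}.
#1 (-1, 2, 2, -2): internal (-3.82843, -2.00000); octagon support 4.12132 vs apothem 1.2 → ∉ W
#2 (-1, 1, -1, 0): internal (-1.70711, 1.70711); octagon support 2.41421 vs apothem 1.2 → ∉ W
#3 (-2, 0, -2, -3): internal (-4.12132, -0.12132); octagon support 4.12132 vs apothem 1.2 → ∉ W
#4 (1, -2, 3, -2): internal (1.00000, -5.82843); octagon support 5.82843 vs apothem 1.2 → ∉ W
#5 (3, 1, 2, 3): internal (4.41421, 0.82843); octagon support 4.41421 vs apothem 1.2 → ∉ W
#6 (1, -1, 1, 0): internal (1.70711, -1.70711); octagon support 2.41421 vs apothem 1.2 → ∉ W
#7 (0, -1, -1, 0): internal (0.70711, 0.29289); octagon support 0.70711 vs apothem 1.2 → ∈ W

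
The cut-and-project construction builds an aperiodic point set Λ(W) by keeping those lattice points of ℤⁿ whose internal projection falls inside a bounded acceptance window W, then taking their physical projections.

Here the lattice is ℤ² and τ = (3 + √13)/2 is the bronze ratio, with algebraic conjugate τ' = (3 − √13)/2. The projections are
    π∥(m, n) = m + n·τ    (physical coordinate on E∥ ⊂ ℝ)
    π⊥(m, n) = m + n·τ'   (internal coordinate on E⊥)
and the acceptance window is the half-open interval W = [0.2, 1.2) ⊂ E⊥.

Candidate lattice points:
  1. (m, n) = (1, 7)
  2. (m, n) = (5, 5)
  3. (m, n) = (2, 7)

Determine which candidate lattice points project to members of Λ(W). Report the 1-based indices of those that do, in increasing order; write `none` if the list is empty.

Numerically τ ≈ 3.3028 and τ' = −1/τ ≈ -0.3028.
#1 (1,7): internal coord 1 + (7)·τ' = -1.1194; -1.1194 ∉ [0.2, 1.2) → out
#2 (5,5): internal coord 5 + (5)·τ' = +3.4861; +3.4861 ∉ [0.2, 1.2) → out
#3 (2,7): internal coord 2 + (7)·τ' = -0.1194; -0.1194 ∉ [0.2, 1.2) → out

none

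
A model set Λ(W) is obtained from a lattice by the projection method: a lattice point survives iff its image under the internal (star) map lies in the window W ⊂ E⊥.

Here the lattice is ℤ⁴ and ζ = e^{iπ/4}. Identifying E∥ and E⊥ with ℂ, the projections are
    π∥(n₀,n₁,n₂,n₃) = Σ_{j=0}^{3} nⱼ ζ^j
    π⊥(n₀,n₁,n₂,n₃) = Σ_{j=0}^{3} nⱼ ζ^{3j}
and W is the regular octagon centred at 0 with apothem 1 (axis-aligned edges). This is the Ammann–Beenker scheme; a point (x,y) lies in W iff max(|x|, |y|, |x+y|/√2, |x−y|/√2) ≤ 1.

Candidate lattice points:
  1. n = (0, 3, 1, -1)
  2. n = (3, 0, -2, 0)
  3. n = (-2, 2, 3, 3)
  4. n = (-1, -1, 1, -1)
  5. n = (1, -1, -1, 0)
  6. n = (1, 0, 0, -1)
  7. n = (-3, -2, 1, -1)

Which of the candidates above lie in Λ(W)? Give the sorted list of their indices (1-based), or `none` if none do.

π⊥(n) = n₀ + n₁ζ³ + n₂ζ⁶ + n₃ζ⁹ where ζ = e^{iπ/4}.
#1 (0, 3, 1, -1): internal (-2.8284, 0.4142); octagon support 2.8284 vs apothem 1 → ∉ W
#2 (3, 0, -2, 0): internal (3.0000, 2.0000); octagon support 3.5355 vs apothem 1 → ∉ W
#3 (-2, 2, 3, 3): internal (-1.2929, 0.5355); octagon support 1.2929 vs apothem 1 → ∉ W
#4 (-1, -1, 1, -1): internal (-1.0000, -2.4142); octagon support 2.4142 vs apothem 1 → ∉ W
#5 (1, -1, -1, 0): internal (1.7071, 0.2929); octagon support 1.7071 vs apothem 1 → ∉ W
#6 (1, 0, 0, -1): internal (0.2929, -0.7071); octagon support 0.7071 vs apothem 1 → ∈ W
#7 (-3, -2, 1, -1): internal (-2.2929, -3.1213); octagon support 3.8284 vs apothem 1 → ∉ W

6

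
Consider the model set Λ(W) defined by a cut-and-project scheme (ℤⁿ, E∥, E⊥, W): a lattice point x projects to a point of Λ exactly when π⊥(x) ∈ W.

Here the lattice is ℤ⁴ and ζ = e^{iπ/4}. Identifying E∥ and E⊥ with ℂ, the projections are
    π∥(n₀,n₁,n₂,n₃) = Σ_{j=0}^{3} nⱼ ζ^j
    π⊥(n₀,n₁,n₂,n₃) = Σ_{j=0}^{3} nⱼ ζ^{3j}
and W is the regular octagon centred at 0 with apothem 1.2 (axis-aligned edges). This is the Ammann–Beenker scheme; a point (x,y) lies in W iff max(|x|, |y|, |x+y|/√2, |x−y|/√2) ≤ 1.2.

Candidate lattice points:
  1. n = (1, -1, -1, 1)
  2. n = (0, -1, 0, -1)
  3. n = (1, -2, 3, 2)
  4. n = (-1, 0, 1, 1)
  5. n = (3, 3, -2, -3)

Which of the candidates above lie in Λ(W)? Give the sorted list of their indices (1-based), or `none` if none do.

4

π⊥(n) = n₀ + n₁ζ³ + n₂ζ⁶ + n₃ζ⁹ where ζ = e^{iπ/4}.
candidate 1: n = (1, -1, -1, 1) → π⊥ ≈ (+2.4142, +1.0000); max(|x|,|y|,|x±y|/√2) = 2.4142 > 1.2 ⇒ ∉ W
candidate 2: n = (0, -1, 0, -1) → π⊥ ≈ (+0.0000, -1.4142); max(|x|,|y|,|x±y|/√2) = 1.4142 > 1.2 ⇒ ∉ W
candidate 3: n = (1, -2, 3, 2) → π⊥ ≈ (+3.8284, -3.0000); max(|x|,|y|,|x±y|/√2) = 4.8284 > 1.2 ⇒ ∉ W
candidate 4: n = (-1, 0, 1, 1) → π⊥ ≈ (-0.2929, -0.2929); max(|x|,|y|,|x±y|/√2) = 0.4142 ≤ 1.2 ⇒ ∈ W
candidate 5: n = (3, 3, -2, -3) → π⊥ ≈ (-1.2426, +2.0000); max(|x|,|y|,|x±y|/√2) = 2.2929 > 1.2 ⇒ ∉ W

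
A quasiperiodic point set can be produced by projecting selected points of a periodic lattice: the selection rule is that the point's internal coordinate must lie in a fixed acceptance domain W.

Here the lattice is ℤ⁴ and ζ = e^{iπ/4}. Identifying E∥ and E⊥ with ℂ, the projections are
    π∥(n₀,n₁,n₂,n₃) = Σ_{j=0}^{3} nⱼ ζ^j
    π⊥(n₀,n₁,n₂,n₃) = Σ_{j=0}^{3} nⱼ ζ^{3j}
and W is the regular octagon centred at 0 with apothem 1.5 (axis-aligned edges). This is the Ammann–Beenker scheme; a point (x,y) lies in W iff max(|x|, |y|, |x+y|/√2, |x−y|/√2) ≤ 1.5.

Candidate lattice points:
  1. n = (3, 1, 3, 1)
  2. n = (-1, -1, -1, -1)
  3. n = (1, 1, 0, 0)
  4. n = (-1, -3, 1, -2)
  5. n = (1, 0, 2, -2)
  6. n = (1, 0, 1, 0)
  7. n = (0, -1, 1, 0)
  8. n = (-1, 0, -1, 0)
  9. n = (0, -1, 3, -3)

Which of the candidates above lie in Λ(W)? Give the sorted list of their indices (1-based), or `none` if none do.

2, 3, 6, 8

π⊥(n) = n₀ + n₁ζ³ + n₂ζ⁶ + n₃ζ⁹ where ζ = e^{iπ/4}.
candidate 1: n = (3, 1, 3, 1) → π⊥ ≈ (+3.000000, -1.585786); max(|x|,|y|,|x±y|/√2) = 3.242641 > 1.5 ⇒ ∉ W
candidate 2: n = (-1, -1, -1, -1) → π⊥ ≈ (-1.000000, -0.414214); max(|x|,|y|,|x±y|/√2) = 1.000000 ≤ 1.5 ⇒ ∈ W
candidate 3: n = (1, 1, 0, 0) → π⊥ ≈ (+0.292893, +0.707107); max(|x|,|y|,|x±y|/√2) = 0.707107 ≤ 1.5 ⇒ ∈ W
candidate 4: n = (-1, -3, 1, -2) → π⊥ ≈ (-0.292893, -4.535534); max(|x|,|y|,|x±y|/√2) = 4.535534 > 1.5 ⇒ ∉ W
candidate 5: n = (1, 0, 2, -2) → π⊥ ≈ (-0.414214, -3.414214); max(|x|,|y|,|x±y|/√2) = 3.414214 > 1.5 ⇒ ∉ W
candidate 6: n = (1, 0, 1, 0) → π⊥ ≈ (+1.000000, -1.000000); max(|x|,|y|,|x±y|/√2) = 1.414214 ≤ 1.5 ⇒ ∈ W
candidate 7: n = (0, -1, 1, 0) → π⊥ ≈ (+0.707107, -1.707107); max(|x|,|y|,|x±y|/√2) = 1.707107 > 1.5 ⇒ ∉ W
candidate 8: n = (-1, 0, -1, 0) → π⊥ ≈ (-1.000000, +1.000000); max(|x|,|y|,|x±y|/√2) = 1.414214 ≤ 1.5 ⇒ ∈ W
candidate 9: n = (0, -1, 3, -3) → π⊥ ≈ (-1.414214, -5.828427); max(|x|,|y|,|x±y|/√2) = 5.828427 > 1.5 ⇒ ∉ W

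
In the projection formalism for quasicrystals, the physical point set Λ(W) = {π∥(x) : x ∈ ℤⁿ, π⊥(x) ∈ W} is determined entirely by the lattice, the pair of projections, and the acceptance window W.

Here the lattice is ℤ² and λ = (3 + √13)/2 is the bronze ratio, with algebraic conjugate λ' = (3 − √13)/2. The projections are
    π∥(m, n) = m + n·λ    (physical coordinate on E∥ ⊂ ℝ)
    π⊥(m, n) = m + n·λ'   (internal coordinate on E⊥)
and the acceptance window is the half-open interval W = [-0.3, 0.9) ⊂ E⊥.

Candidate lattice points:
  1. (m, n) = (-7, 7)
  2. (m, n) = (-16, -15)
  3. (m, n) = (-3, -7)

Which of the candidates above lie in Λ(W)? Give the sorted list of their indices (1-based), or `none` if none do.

Numerically λ ≈ 3.302776 and λ' = −1/λ ≈ -0.302776.
[1] lift (-7,7): star map gives -9.119429; window check -0.3 ≤ -9.119429 < 0.9 is false → out
[2] lift (-16,-15): star map gives -11.458365; window check -0.3 ≤ -11.458365 < 0.9 is false → out
[3] lift (-3,-7): star map gives -0.880571; window check -0.3 ≤ -0.880571 < 0.9 is false → out

none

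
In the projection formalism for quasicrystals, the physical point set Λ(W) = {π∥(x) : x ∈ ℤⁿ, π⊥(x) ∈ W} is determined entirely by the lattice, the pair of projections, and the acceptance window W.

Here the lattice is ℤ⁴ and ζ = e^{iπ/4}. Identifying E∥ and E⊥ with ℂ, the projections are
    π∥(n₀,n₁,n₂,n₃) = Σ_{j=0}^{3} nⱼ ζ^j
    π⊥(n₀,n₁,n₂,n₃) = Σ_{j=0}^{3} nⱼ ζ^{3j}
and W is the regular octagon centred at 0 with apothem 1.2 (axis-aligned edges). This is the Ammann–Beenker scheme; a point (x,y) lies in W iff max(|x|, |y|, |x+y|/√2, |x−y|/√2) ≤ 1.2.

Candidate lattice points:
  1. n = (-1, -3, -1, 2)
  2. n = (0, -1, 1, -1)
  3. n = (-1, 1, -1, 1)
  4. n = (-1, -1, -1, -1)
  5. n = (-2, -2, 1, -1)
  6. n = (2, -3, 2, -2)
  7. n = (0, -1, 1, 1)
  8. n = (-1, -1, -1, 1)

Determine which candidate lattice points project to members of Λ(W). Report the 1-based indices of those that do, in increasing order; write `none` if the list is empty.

4, 8

π⊥(n) = n₀ + n₁ζ³ + n₂ζ⁶ + n₃ζ⁹ where ζ = e^{iπ/4}.
candidate 1: n = (-1, -3, -1, 2) → π⊥ ≈ (+2.53553, +0.29289); max(|x|,|y|,|x±y|/√2) = 2.53553 > 1.2 ⇒ ∉ W
candidate 2: n = (0, -1, 1, -1) → π⊥ ≈ (+0.00000, -2.41421); max(|x|,|y|,|x±y|/√2) = 2.41421 > 1.2 ⇒ ∉ W
candidate 3: n = (-1, 1, -1, 1) → π⊥ ≈ (-1.00000, +2.41421); max(|x|,|y|,|x±y|/√2) = 2.41421 > 1.2 ⇒ ∉ W
candidate 4: n = (-1, -1, -1, -1) → π⊥ ≈ (-1.00000, -0.41421); max(|x|,|y|,|x±y|/√2) = 1.00000 ≤ 1.2 ⇒ ∈ W
candidate 5: n = (-2, -2, 1, -1) → π⊥ ≈ (-1.29289, -3.12132); max(|x|,|y|,|x±y|/√2) = 3.12132 > 1.2 ⇒ ∉ W
candidate 6: n = (2, -3, 2, -2) → π⊥ ≈ (+2.70711, -5.53553); max(|x|,|y|,|x±y|/√2) = 5.82843 > 1.2 ⇒ ∉ W
candidate 7: n = (0, -1, 1, 1) → π⊥ ≈ (+1.41421, -1.00000); max(|x|,|y|,|x±y|/√2) = 1.70711 > 1.2 ⇒ ∉ W
candidate 8: n = (-1, -1, -1, 1) → π⊥ ≈ (+0.41421, +1.00000); max(|x|,|y|,|x±y|/√2) = 1.00000 ≤ 1.2 ⇒ ∈ W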